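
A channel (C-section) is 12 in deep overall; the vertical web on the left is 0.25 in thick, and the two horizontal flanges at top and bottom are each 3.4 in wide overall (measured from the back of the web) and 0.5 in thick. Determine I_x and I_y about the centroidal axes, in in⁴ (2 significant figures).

Decompose the section into non-overlapping parts with the origin at the bottom-left of its bounding rectangle.
Web: 0.25 × 12, A = 3 in², y = 6 in, Ī = 36 in⁴.
Top flange (beyond web): 3.15 × 0.5, A = 1.575 in², y = 11.75 in, Ī = 0.03281 in⁴.
Bottom flange (beyond web): 3.15 × 0.5, A = 1.575 in², y = 0.25 in, Ī = 0.03281 in⁴.
By symmetry the centroid is at mid-height, ȳ = 6 in.
Transfer each piece to the centroidal x-axis using Ī + A·d² with d = y − 6:
  web: d = 0 in → contributes +36 in⁴
  top flange (beyond web): d = 5.75 in → contributes +52.11 in⁴
  bottom flange (beyond web): d = -5.75 in → contributes +52.11 in⁴
Total I = 140.2 in⁴.
For the y-axis: x̄ = 0.9957 in.
Repeating about the centroidal y-axis gives I_y = 7.061 in⁴.

I_x ≈ 140 in⁴, I_y ≈ 7.1 in⁴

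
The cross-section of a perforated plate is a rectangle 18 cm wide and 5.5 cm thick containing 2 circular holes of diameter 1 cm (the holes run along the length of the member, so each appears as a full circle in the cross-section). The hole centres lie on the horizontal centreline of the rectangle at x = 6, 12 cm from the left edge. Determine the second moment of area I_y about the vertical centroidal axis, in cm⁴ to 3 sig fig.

Break the section into simple shapes (no overlaps), measuring from the bottom-left corner of the bounding box.
Plate: 18 × 5.5, A = 99 cm², x = 9 cm, Ī = 2 673 cm⁴.
Hole 1 (subtracted): ⌀1, A = 0.7854 cm², x = 6 cm, Ī = 0.049087 cm⁴.
Hole 2 (subtracted): ⌀1, A = 0.7854 cm², x = 12 cm, Ī = 0.049087 cm⁴.
By symmetry the centroid is at mid-width, x̄ = 9 cm.
Transfer each piece to the vertical centroidal axis using Ī + A·d² with d = x − 9:
  plate: d = 0 cm → contributes +2 673 cm⁴
  hole 1: d = -3 cm → contributes −7.1177 cm⁴
  hole 2: d = 3 cm → contributes −7.1177 cm⁴
Total I = 2658.8 cm⁴.

I_y ≈ 2660 cm⁴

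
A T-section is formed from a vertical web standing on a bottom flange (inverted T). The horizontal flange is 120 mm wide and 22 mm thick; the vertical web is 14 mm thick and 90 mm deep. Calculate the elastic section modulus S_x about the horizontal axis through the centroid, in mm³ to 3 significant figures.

S_x ≈ 4.38 × 10⁴ mm³

Split into non-overlapping primitives; take the origin at the lower-left of the bounding box.
Flange: 120 × 22, A = 2 640 mm², y = 11 mm, Ī = 106 480 mm⁴.
Web: 14 × 90, A = 1 260 mm², y = 67 mm, Ī = 850 500 mm⁴.
Centroid: ȳ = ΣA·y / ΣA = 29.092 mm.
Transfer each piece to the horizontal axis through the centroid using Ī + A·d² with d = y − 29.092:
  flange: d = -18.092 mm → contributes +970 635 mm⁴
  web: d = 37.908 mm → contributes +2 661 111 mm⁴
Total I = 3 631 747 mm⁴.
Extreme fibre distance c = 82.908 mm; S = I/c = 43 805 mm³.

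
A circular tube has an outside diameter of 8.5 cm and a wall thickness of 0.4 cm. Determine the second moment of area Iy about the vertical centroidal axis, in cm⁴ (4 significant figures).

Iy ≈ 83.68 cm⁴

Split into non-overlapping primitives; take the origin at the lower-left of the bounding box.
Outer circle: ⌀8.5, A = 56.745 cm², x = 4.25 cm, Ī = 256.239 cm⁴.
Bore (subtracted): ⌀7.7, A = 46.5663 cm², x = 4.25 cm, Ī = 172.557 cm⁴.
By symmetry the centroid is at mid-width, x̄ = 4.25 cm.
All pieces are centred on the vertical centroidal axis, so I = ΣĪ (holes subtracted) = 83.6821 cm⁴.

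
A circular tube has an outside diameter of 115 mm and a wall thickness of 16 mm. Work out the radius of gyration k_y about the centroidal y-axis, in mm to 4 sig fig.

k_y ≈ 35.46 mm

Split into non-overlapping primitives; take the origin at the lower-left of the bounding box.
Outer circle: ⌀115, A = 10386.9 mm², x = 57.5 mm, Ī = 8 585 414 mm⁴.
Bore (subtracted): ⌀83, A = 5410.61 mm², x = 57.5 mm, Ī = 2 329 605 mm⁴.
By symmetry the centroid is at mid-width, x̄ = 57.5 mm.
All pieces are centred on the centroidal y-axis, so I = ΣĪ (holes subtracted) = 6 255 809 mm⁴.
Radius of gyration: k = √(I/A) = √(6 255 809 / 4976.28) = 35.456 mm.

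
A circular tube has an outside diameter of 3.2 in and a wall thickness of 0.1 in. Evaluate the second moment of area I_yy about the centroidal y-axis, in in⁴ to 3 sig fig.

Treat the section as a set of non-overlapping primitives; coordinates are from the bounding-box lower-left.
Outer circle: ⌀3.2, A = 8.0425 in², x = 1.6 in, Ī = 5.1472 in⁴.
Bore (subtracted): ⌀3, A = 7.0686 in², x = 1.6 in, Ī = 3.9761 in⁴.
By symmetry the centroid is at mid-width, x̄ = 1.6 in.
All pieces are centred on the centroidal y-axis, so I = ΣĪ (holes subtracted) = 1.1711 in⁴.

I_yy ≈ 1.17 in⁴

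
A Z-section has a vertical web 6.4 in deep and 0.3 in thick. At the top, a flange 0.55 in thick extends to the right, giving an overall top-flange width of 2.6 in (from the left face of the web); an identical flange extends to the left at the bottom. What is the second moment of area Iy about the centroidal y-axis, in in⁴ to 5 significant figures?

Decompose the section into non-overlapping parts with the origin at the bottom-left of its bounding rectangle.
Web: 0.3 × 6.4, A = 1.92 in², x = 2.45 in, Ī = 0.0144 in⁴.
Top flange (beyond web): 2.3 × 0.55, A = 1.265 in², x = 3.75 in, Ī = 0.5576542 in⁴.
Bottom flange (beyond web): 2.3 × 0.55, A = 1.265 in², x = 1.15 in, Ī = 0.5576542 in⁴.
Centroid: x̄ = ΣA·x / ΣA = 2.45 in.
Transfer each piece to the centroidal y-axis using Ī + A·d² with d = x − 2.45:
  web: d = 0 in → contributes +0.0144 in⁴
  top flange (beyond web): d = 1.3 in → contributes +2.695504 in⁴
  bottom flange (beyond web): d = -1.3 in → contributes +2.695504 in⁴
Total I = 5.405408 in⁴.

Iy ≈ 5.4054 in⁴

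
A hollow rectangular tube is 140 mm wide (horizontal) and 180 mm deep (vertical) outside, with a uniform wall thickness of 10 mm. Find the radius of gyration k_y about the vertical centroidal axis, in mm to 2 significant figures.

Split into non-overlapping primitives; take the origin at the lower-left of the bounding box.
Outer rectangle: 140 × 180, A = 25 200 mm², x = 70 mm, Ī = 41 160 000 mm⁴.
Inner void (subtracted): 120 × 160, A = 19 200 mm², x = 70 mm, Ī = 23 040 000 mm⁴.
By symmetry the centroid is at mid-width, x̄ = 70 mm.
All pieces are centred on the vertical centroidal axis, so I = ΣĪ (holes subtracted) = 18 120 000 mm⁴.
Radius of gyration: k = √(I/A) = √(18 120 000 / 6 000) = 54.95 mm.

k_y ≈ 55 mm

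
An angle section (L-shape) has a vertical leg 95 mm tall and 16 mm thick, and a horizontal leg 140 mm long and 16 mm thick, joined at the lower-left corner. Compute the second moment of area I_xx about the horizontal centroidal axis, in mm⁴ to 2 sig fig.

Split into non-overlapping primitives; take the origin at the lower-left of the bounding box.
Vertical leg: 16 × 95, A = 1 520 mm², y = 47.5 mm, Ī = 1 143 167 mm⁴.
Horizontal leg (remainder): 124 × 16, A = 1 984 mm², y = 8 mm, Ī = 42 325 mm⁴.
Centroid: ȳ = ΣA·y / ΣA = 25.13 mm.
Transfer each piece to the horizontal centroidal axis using Ī + A·d² with d = y − 25.13:
  vertical leg: d = 22.37 mm → contributes +1 903 481 mm⁴
  horizontal leg (remainder): d = -17.13 mm → contributes +624 824 mm⁴
Total I = 2 528 304 mm⁴.

I_xx ≈ 2.5 × 10⁶ mm⁴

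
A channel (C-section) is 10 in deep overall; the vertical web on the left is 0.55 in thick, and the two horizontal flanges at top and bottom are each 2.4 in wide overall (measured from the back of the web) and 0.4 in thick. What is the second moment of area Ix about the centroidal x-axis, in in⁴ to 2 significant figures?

Ix ≈ 80 in⁴

Break the section into simple shapes (no overlaps), measuring from the bottom-left corner of the bounding box.
Web: 0.55 × 10, A = 5.5 in², y = 5 in, Ī = 45.83 in⁴.
Top flange (beyond web): 1.85 × 0.4, A = 0.74 in², y = 9.8 in, Ī = 0.009867 in⁴.
Bottom flange (beyond web): 1.85 × 0.4, A = 0.74 in², y = 0.2 in, Ī = 0.009867 in⁴.
By symmetry the centroid is at mid-height, ȳ = 5 in.
Transfer each piece to the centroidal x-axis using Ī + A·d² with d = y − 5:
  web: d = 0 in → contributes +45.83 in⁴
  top flange (beyond web): d = 4.8 in → contributes +17.06 in⁴
  bottom flange (beyond web): d = -4.8 in → contributes +17.06 in⁴
Total I = 79.95 in⁴.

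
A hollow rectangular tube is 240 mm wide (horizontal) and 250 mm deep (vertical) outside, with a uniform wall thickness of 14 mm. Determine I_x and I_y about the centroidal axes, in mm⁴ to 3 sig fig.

Treat the section as a set of non-overlapping primitives; coordinates are from the bounding-box lower-left.
Outer rectangle: 240 × 250, A = 60 000 mm², y = 125 mm, Ī = 312 500 000 mm⁴.
Inner void (subtracted): 212 × 222, A = 47 064 mm², y = 125 mm, Ī = 193 291 848 mm⁴.
By symmetry the centroid is at mid-height, ȳ = 125 mm.
All pieces are centred on the centroidal x-axis, so I = ΣĪ (holes subtracted) = 119 208 152 mm⁴.
Repeating about the centroidal y-axis gives I_y = 111 729 632 mm⁴.

I_x ≈ 1.19 × 10⁸ mm⁴, I_y ≈ 1.12 × 10⁸ mm⁴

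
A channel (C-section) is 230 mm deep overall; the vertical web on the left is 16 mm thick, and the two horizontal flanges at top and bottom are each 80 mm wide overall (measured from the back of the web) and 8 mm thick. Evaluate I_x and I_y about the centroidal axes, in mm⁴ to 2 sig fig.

Break the section into simple shapes (no overlaps), measuring from the bottom-left corner of the bounding box.
Web: 16 × 230, A = 3 680 mm², y = 115 mm, Ī = 16 222 667 mm⁴.
Top flange (beyond web): 64 × 8, A = 512 mm², y = 226 mm, Ī = 2 731 mm⁴.
Bottom flange (beyond web): 64 × 8, A = 512 mm², y = 4 mm, Ī = 2 731 mm⁴.
By symmetry the centroid is at mid-height, ȳ = 115 mm.
Transfer each piece to the centroidal x-axis using Ī + A·d² with d = y − 115:
  web: d = 0 mm → contributes +16 222 667 mm⁴
  top flange (beyond web): d = 111 mm → contributes +6 311 083 mm⁴
  bottom flange (beyond web): d = -111 mm → contributes +6 311 083 mm⁴
Total I = 28 844 832 mm⁴.
For the y-axis: x̄ = 16.71 mm.
Repeating about the centroidal y-axis gives I_y = 1 709 773 mm⁴.

I_x ≈ 2.9 × 10⁷ mm⁴, I_y ≈ 1.7 × 10⁶ mm⁴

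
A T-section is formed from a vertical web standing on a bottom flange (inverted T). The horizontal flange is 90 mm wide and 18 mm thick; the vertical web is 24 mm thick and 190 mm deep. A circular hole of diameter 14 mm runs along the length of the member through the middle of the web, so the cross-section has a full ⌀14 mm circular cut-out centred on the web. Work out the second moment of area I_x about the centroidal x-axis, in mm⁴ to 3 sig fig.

Break the section into simple shapes (no overlaps), measuring from the bottom-left corner of the bounding box.
Flange: 90 × 18, A = 1 620 mm², y = 9 mm, Ī = 43 740 mm⁴.
Web: 24 × 190, A = 4 560 mm², y = 113 mm, Ī = 13 718 000 mm⁴.
Hole (subtracted): ⌀14, A = 153.94 mm², y = 113 mm, Ī = 1885.7 mm⁴.
Centroid: ȳ = ΣA·y / ΣA = 85.041 mm.
Transfer each piece to the centroidal x-axis using Ī + A·d² with d = y − 85.041:
  flange: d = -76.041 mm → contributes +9 411 068 mm⁴
  web: d = 27.959 mm → contributes +17 282 465 mm⁴
  hole: d = 27.959 mm → contributes −122 216 mm⁴
Total I = 26 571 316 mm⁴.

I_x ≈ 2.66 × 10⁷ mm⁴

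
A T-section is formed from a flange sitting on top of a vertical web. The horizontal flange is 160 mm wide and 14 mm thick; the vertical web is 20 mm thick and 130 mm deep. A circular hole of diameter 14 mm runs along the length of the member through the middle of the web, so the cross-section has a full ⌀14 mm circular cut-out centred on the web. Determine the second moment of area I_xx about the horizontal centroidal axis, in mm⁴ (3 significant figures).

I_xx ≈ 9.76 × 10⁶ mm⁴

Treat the section as a set of non-overlapping primitives; coordinates are from the bounding-box lower-left.
Flange: 160 × 14, A = 2 240 mm², y = 137 mm, Ī = 36 587 mm⁴.
Web: 20 × 130, A = 2 600 mm², y = 65 mm, Ī = 3 661 667 mm⁴.
Hole (subtracted): ⌀14, A = 153.94 mm², y = 65 mm, Ī = 1885.7 mm⁴.
Centroid: ȳ = ΣA·y / ΣA = 99.417 mm.
Transfer each piece to the horizontal centroidal axis using Ī + A·d² with d = y − 99.417:
  flange: d = 37.583 mm → contributes +3 200 553 mm⁴
  web: d = -34.417 mm → contributes +6 741 437 mm⁴
  hole: d = -34.417 mm → contributes −184 230 mm⁴
Total I = 9 757 761 mm⁴.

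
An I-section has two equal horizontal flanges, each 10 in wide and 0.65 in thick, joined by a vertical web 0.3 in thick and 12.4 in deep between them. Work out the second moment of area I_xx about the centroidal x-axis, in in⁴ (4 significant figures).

Split into non-overlapping primitives; take the origin at the lower-left of the bounding box.
Bottom flange: 10 × 0.65, A = 6.5 in², y = 0.325 in, Ī = 0.228854 in⁴.
Web: 0.3 × 12.4, A = 3.72 in², y = 6.85 in, Ī = 47.6656 in⁴.
Top flange: 10 × 0.65, A = 6.5 in², y = 13.375 in, Ī = 0.228854 in⁴.
By symmetry the centroid is at mid-height, ȳ = 6.85 in.
Transfer each piece to the centroidal x-axis using Ī + A·d² with d = y − 6.85:
  bottom flange: d = -6.525 in → contributes +276.97 in⁴
  web: d = 0 in → contributes +47.6656 in⁴
  top flange: d = 6.525 in → contributes +276.97 in⁴
Total I = 601.606 in⁴.

I_xx ≈ 601.6 in⁴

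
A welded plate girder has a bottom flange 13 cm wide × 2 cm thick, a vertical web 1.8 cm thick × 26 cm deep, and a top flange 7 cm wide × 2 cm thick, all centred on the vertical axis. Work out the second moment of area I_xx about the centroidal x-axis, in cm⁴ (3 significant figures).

I_xx ≈ 1.02 × 10⁴ cm⁴

Decompose the section into non-overlapping parts with the origin at the bottom-left of its bounding rectangle.
Bottom plate: 13 × 2, A = 26 cm², y = 1 cm, Ī = 8.6667 cm⁴.
Web plate: 1.8 × 26, A = 46.8 cm², y = 15 cm, Ī = 2636.4 cm⁴.
Top plate: 7 × 2, A = 14 cm², y = 29 cm, Ī = 4.6667 cm⁴.
Centroid: ȳ = ΣA·y / ΣA = 13.065 cm.
Transfer each piece to the centroidal x-axis using Ī + A·d² with d = y − 13.065:
  bottom plate: d = -12.065 cm → contributes +3 793 cm⁴
  web plate: d = 1.9355 cm → contributes +2811.7 cm⁴
  top plate: d = 15.935 cm → contributes +3559.8 cm⁴
Total I = 10 165 cm⁴.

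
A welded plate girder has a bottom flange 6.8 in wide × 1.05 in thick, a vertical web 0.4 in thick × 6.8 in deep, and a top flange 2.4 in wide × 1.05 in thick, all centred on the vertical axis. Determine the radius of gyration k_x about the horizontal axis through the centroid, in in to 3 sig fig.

Split into non-overlapping primitives; take the origin at the lower-left of the bounding box.
Bottom plate: 6.8 × 1.05, A = 7.14 in², y = 0.525 in, Ī = 0.65599 in⁴.
Web plate: 0.4 × 6.8, A = 2.72 in², y = 4.45 in, Ī = 10.481 in⁴.
Top plate: 2.4 × 1.05, A = 2.52 in², y = 8.375 in, Ī = 0.23153 in⁴.
Centroid: ȳ = ΣA·y / ΣA = 2.9853 in.
Transfer each piece to the horizontal axis through the centroid using Ī + A·d² with d = y − 2.9853:
  bottom plate: d = -2.4603 in → contributes +43.873 in⁴
  web plate: d = 1.4647 in → contributes +16.317 in⁴
  top plate: d = 5.3897 in → contributes +73.436 in⁴
Total I = 133.63 in⁴.
Radius of gyration: k = √(I/A) = √(133.63 / 12.38) = 3.2854 in.

k_x ≈ 3.29 in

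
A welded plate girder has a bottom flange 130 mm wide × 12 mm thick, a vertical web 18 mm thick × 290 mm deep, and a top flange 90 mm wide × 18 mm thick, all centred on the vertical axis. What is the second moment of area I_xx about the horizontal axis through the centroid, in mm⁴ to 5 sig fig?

Break the section into simple shapes (no overlaps), measuring from the bottom-left corner of the bounding box.
Bottom plate: 130 × 12, A = 1 560 mm², y = 6 mm, Ī = 18 720 mm⁴.
Web plate: 18 × 290, A = 5 220 mm², y = 157 mm, Ī = 36 583 500 mm⁴.
Top plate: 90 × 18, A = 1 620 mm², y = 311 mm, Ī = 43 740 mm⁴.
Centroid: ȳ = ΣA·y / ΣA = 158.6571 mm.
Transfer each piece to the horizontal axis through the centroid using Ī + A·d² with d = y − 158.6571:
  bottom plate: d = -152.6571 mm → contributes +36 373 277 mm⁴
  web plate: d = -1.657143 mm → contributes +36 597 835 mm⁴
  top plate: d = 152.3429 mm → contributes +37 641 261 mm⁴
Total I = 110 612 373 mm⁴.

I_xx ≈ 1.1061 × 10⁸ mm⁴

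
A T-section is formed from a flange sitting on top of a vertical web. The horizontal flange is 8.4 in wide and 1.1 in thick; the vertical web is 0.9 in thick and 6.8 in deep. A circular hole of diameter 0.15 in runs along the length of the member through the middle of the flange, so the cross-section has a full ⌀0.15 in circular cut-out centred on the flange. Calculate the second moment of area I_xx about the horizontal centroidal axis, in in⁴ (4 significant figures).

I_xx ≈ 81.91 in⁴

Decompose the section into non-overlapping parts with the origin at the bottom-left of its bounding rectangle.
Flange: 8.4 × 1.1, A = 9.24 in², y = 7.35 in, Ī = 0.9317 in⁴.
Web: 0.9 × 6.8, A = 6.12 in², y = 3.4 in, Ī = 23.5824 in⁴.
Hole (subtracted): ⌀0.15, A = 0.0176715 in², y = 7.35 in, Ī = 0.0000248505 in⁴.
Centroid: ȳ = ΣA·y / ΣA = 5.77436 in.
Transfer each piece to the horizontal centroidal axis using Ī + A·d² with d = y − 5.77436:
  flange: d = 1.57564 in → contributes +23.8713 in⁴
  web: d = -2.37436 in → contributes +58.0844 in⁴
  hole: d = 1.57564 in → contributes −0.0438968 in⁴
Total I = 81.9118 in⁴.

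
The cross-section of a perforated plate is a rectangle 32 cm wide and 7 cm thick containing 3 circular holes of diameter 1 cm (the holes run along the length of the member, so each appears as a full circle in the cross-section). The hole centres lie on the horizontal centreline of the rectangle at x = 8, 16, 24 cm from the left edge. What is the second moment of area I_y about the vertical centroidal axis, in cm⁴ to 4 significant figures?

I_y ≈ 1.901 × 10⁴ cm⁴

Decompose the section into non-overlapping parts with the origin at the bottom-left of its bounding rectangle.
Plate: 32 × 7, A = 224 cm², x = 16 cm, Ī = 19114.7 cm⁴.
Hole 1 (subtracted): ⌀1, A = 0.785398 cm², x = 8 cm, Ī = 0.0490874 cm⁴.
Hole 2 (subtracted): ⌀1, A = 0.785398 cm², x = 16 cm, Ī = 0.0490874 cm⁴.
Hole 3 (subtracted): ⌀1, A = 0.785398 cm², x = 24 cm, Ī = 0.0490874 cm⁴.
By symmetry the centroid is at mid-width, x̄ = 16 cm.
Transfer each piece to the vertical centroidal axis using Ī + A·d² with d = x − 16:
  plate: d = 0 cm → contributes +19114.7 cm⁴
  hole 1: d = -8 cm → contributes −50.3146 cm⁴
  hole 2: d = 0 cm → contributes −0.0490874 cm⁴
  hole 3: d = 8 cm → contributes −50.3146 cm⁴
Total I = 19 014 cm⁴.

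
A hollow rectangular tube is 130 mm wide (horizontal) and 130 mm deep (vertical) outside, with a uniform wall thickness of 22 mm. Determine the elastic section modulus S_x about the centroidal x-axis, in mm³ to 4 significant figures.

S_x ≈ 2.960 × 10⁵ mm³

Split into non-overlapping primitives; take the origin at the lower-left of the bounding box.
Outer rectangle: 130 × 130, A = 16 900 mm², y = 65 mm, Ī = 23 800 833 mm⁴.
Inner void (subtracted): 86 × 86, A = 7 396 mm², y = 65 mm, Ī = 4 558 401 mm⁴.
By symmetry the centroid is at mid-height, ȳ = 65 mm.
All pieces are centred on the centroidal x-axis, so I = ΣĪ (holes subtracted) = 19 242 432 mm⁴.
Extreme fibre distance c = 65 mm; S = I/c = 296 037 mm³.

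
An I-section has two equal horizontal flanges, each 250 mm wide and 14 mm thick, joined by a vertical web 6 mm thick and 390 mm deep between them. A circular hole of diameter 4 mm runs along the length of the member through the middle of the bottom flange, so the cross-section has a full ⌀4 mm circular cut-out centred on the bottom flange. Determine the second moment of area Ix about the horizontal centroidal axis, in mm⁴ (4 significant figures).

Treat the section as a set of non-overlapping primitives; coordinates are from the bounding-box lower-left.
Bottom flange: 250 × 14, A = 3 500 mm², y = 7 mm, Ī = 57166.7 mm⁴.
Web: 6 × 390, A = 2 340 mm², y = 209 mm, Ī = 29 659 500 mm⁴.
Top flange: 250 × 14, A = 3 500 mm², y = 411 mm, Ī = 57166.7 mm⁴.
Hole (subtracted): ⌀4, A = 12.5664 mm², y = 7 mm, Ī = 12.5664 mm⁴.
Centroid: ȳ = ΣA·y / ΣA = 209.272 mm.
Transfer each piece to the horizontal centroidal axis using Ī + A·d² with d = y − 209.272:
  bottom flange: d = -202.272 mm → contributes +143 256 238 mm⁴
  web: d = -0.272144 mm → contributes +29 659 673 mm⁴
  top flange: d = 201.728 mm → contributes +142 486 614 mm⁴
  hole: d = -202.272 mm → contributes −514 153 mm⁴
Total I = 314 888 372 mm⁴.

Ix ≈ 3.149 × 10⁸ mm⁴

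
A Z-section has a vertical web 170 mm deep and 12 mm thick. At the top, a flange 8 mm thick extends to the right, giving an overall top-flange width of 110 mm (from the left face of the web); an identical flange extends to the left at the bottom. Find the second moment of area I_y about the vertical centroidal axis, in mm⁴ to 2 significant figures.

I_y ≈ 6.0 × 10⁶ mm⁴

Split into non-overlapping primitives; take the origin at the lower-left of the bounding box.
Web: 12 × 170, A = 2 040 mm², x = 104 mm, Ī = 24 480 mm⁴.
Top flange (beyond web): 98 × 8, A = 784 mm², x = 159 mm, Ī = 627 461 mm⁴.
Bottom flange (beyond web): 98 × 8, A = 784 mm², x = 49 mm, Ī = 627 461 mm⁴.
Centroid: x̄ = ΣA·x / ΣA = 104 mm.
Transfer each piece to the vertical centroidal axis using Ī + A·d² with d = x − 104:
  web: d = 0 mm → contributes +24 480 mm⁴
  top flange (beyond web): d = 55 mm → contributes +2 999 061 mm⁴
  bottom flange (beyond web): d = -55 mm → contributes +2 999 061 mm⁴
Total I = 6 022 603 mm⁴.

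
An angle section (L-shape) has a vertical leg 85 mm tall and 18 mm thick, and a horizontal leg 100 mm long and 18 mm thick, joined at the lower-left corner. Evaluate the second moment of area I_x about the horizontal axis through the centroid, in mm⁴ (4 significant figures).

Break the section into simple shapes (no overlaps), measuring from the bottom-left corner of the bounding box.
Vertical leg: 18 × 85, A = 1 530 mm², y = 42.5 mm, Ī = 921 188 mm⁴.
Horizontal leg (remainder): 82 × 18, A = 1 476 mm², y = 9 mm, Ī = 39 852 mm⁴.
Centroid: ȳ = ΣA·y / ΣA = 26.0509 mm.
Transfer each piece to the horizontal axis through the centroid using Ī + A·d² with d = y − 26.0509:
  vertical leg: d = 16.4491 mm → contributes +1 335 164 mm⁴
  horizontal leg (remainder): d = -17.0509 mm → contributes +468 974 mm⁴
Total I = 1 804 138 mm⁴.

I_x ≈ 1.804 × 10⁶ mm⁴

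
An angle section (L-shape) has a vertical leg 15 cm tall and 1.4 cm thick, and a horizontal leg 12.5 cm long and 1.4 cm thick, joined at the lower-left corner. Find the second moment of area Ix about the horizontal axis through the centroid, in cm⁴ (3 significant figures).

Break the section into simple shapes (no overlaps), measuring from the bottom-left corner of the bounding box.
Vertical leg: 1.4 × 15, A = 21 cm², y = 7.5 cm, Ī = 393.75 cm⁴.
Horizontal leg (remainder): 11.1 × 1.4, A = 15.54 cm², y = 0.7 cm, Ī = 2.5382 cm⁴.
Centroid: ȳ = ΣA·y / ΣA = 4.608 cm.
Transfer each piece to the horizontal axis through the centroid using Ī + A·d² with d = y − 4.608:
  vertical leg: d = 2.892 cm → contributes +569.38 cm⁴
  horizontal leg (remainder): d = -3.908 cm → contributes +239.88 cm⁴
Total I = 809.26 cm⁴.

Ix ≈ 809 cm⁴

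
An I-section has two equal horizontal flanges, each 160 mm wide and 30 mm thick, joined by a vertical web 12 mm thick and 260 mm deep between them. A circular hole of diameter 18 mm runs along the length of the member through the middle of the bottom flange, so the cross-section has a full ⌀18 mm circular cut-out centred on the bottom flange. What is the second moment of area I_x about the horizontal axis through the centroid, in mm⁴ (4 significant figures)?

I_x ≈ 2.147 × 10⁸ mm⁴

Split into non-overlapping primitives; take the origin at the lower-left of the bounding box.
Bottom flange: 160 × 30, A = 4 800 mm², y = 15 mm, Ī = 360 000 mm⁴.
Web: 12 × 260, A = 3 120 mm², y = 160 mm, Ī = 17 576 000 mm⁴.
Top flange: 160 × 30, A = 4 800 mm², y = 305 mm, Ī = 360 000 mm⁴.
Hole (subtracted): ⌀18, A = 254.469 mm², y = 15 mm, Ī = 5 153 mm⁴.
Centroid: ȳ = ΣA·y / ΣA = 162.96 mm.
Transfer each piece to the horizontal axis through the centroid using Ī + A·d² with d = y − 162.96:
  bottom flange: d = -147.96 mm → contributes +105 442 380 mm⁴
  web: d = -2.96 mm → contributes +17 603 336 mm⁴
  top flange: d = 142.04 mm → contributes +97 201 732 mm⁴
  hole: d = -147.96 mm → contributes −5 576 030 mm⁴
Total I = 214 671 418 mm⁴.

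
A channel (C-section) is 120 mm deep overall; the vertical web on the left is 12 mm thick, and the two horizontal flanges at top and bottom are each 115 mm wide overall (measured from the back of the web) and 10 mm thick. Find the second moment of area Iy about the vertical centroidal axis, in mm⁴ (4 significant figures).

Iy ≈ 4.641 × 10⁶ mm⁴

Treat the section as a set of non-overlapping primitives; coordinates are from the bounding-box lower-left.
Web: 12 × 120, A = 1 440 mm², x = 6 mm, Ī = 17 280 mm⁴.
Top flange (beyond web): 103 × 10, A = 1 030 mm², x = 63.5 mm, Ī = 910 606 mm⁴.
Bottom flange (beyond web): 103 × 10, A = 1 030 mm², x = 63.5 mm, Ī = 910 606 mm⁴.
Centroid: x̄ = ΣA·x / ΣA = 39.8429 mm.
Transfer each piece to the vertical centroidal axis using Ī + A·d² with d = x − 39.8429:
  web: d = -33.8429 mm → contributes +1 666 568 mm⁴
  top flange (beyond web): d = 23.6571 mm → contributes +1 487 056 mm⁴
  bottom flange (beyond web): d = 23.6571 mm → contributes +1 487 056 mm⁴
Total I = 4 640 680 mm⁴.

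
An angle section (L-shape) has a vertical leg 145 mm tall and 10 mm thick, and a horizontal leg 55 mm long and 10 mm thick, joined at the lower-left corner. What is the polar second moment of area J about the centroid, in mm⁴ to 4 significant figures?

J ≈ 4.457 × 10⁶ mm⁴

Treat the section as a set of non-overlapping primitives; coordinates are from the bounding-box lower-left.
Vertical leg: 10 × 145, A = 1 450 mm², y = 72.5 mm, Ī = 2 540 521 mm⁴.
Horizontal leg (remainder): 45 × 10, A = 450 mm², y = 5 mm, Ī = 3 750 mm⁴.
Centroid: ȳ = ΣA·y / ΣA = 56.5132 mm.
Transfer each piece to the centroidal x-axis using Ī + A·d² with d = y − 56.5132:
  vertical leg: d = 15.9868 mm → contributes +2 911 111 mm⁴
  horizontal leg (remainder): d = -51.5132 mm → contributes +1 197 872 mm⁴
Total I = 4 108 983 mm⁴.
For the y-axis: x̄ = 11.5132 mm.
Repeating about the centroidal y-axis gives I_y = 347 733 mm⁴.
Polar second moment: J = I_x + I_y = 4 456 716 mm⁴.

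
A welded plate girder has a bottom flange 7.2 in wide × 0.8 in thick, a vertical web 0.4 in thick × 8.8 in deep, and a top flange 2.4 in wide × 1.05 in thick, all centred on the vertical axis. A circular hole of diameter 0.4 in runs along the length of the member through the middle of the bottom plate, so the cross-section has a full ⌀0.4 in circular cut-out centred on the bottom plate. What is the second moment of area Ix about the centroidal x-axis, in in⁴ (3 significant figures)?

Break the section into simple shapes (no overlaps), measuring from the bottom-left corner of the bounding box.
Bottom plate: 7.2 × 0.8, A = 5.76 in², y = 0.4 in, Ī = 0.3072 in⁴.
Web plate: 0.4 × 8.8, A = 3.52 in², y = 5.2 in, Ī = 22.716 in⁴.
Top plate: 2.4 × 1.05, A = 2.52 in², y = 10.125 in, Ī = 0.23153 in⁴.
Hole (subtracted): ⌀0.4, A = 0.12566 in², y = 0.4 in, Ī = 0.0012566 in⁴.
Centroid: ȳ = ΣA·y / ΣA = 3.9465 in.
Transfer each piece to the centroidal x-axis using Ī + A·d² with d = y − 3.9465:
  bottom plate: d = -3.5465 in → contributes +72.754 in⁴
  web plate: d = 1.2535 in → contributes +28.247 in⁴
  top plate: d = 6.1785 in → contributes +96.43 in⁴
  hole: d = -3.5465 in → contributes −1.5818 in⁴
Total I = 195.85 in⁴.

Ix ≈ 196 in⁴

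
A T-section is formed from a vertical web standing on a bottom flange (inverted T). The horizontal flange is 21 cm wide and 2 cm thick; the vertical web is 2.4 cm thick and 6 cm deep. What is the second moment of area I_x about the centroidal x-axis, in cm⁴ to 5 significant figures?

I_x ≈ 228.77 cm⁴

Decompose the section into non-overlapping parts with the origin at the bottom-left of its bounding rectangle.
Flange: 21 × 2, A = 42 cm², y = 1 cm, Ī = 14 cm⁴.
Web: 2.4 × 6, A = 14.4 cm², y = 5 cm, Ī = 43.2 cm⁴.
Centroid: ȳ = ΣA·y / ΣA = 2.021277 cm.
Transfer each piece to the centroidal x-axis using Ī + A·d² with d = y − 2.021277:
  flange: d = -1.021277 cm → contributes +57.80625 cm⁴
  web: d = 2.978723 cm → contributes +170.9682 cm⁴
Total I = 228.7745 cm⁴.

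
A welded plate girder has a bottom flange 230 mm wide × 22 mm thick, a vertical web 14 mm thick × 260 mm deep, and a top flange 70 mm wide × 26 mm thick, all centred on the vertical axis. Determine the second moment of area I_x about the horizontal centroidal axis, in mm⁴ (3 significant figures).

I_x ≈ 1.39 × 10⁸ mm⁴

Break the section into simple shapes (no overlaps), measuring from the bottom-left corner of the bounding box.
Bottom plate: 230 × 22, A = 5 060 mm², y = 11 mm, Ī = 204 087 mm⁴.
Web plate: 14 × 260, A = 3 640 mm², y = 152 mm, Ī = 20 505 333 mm⁴.
Top plate: 70 × 26, A = 1 820 mm², y = 295 mm, Ī = 102 527 mm⁴.
Centroid: ȳ = ΣA·y / ΣA = 108.92 mm.
Transfer each piece to the horizontal centroidal axis using Ī + A·d² with d = y − 108.92:
  bottom plate: d = -97.92 mm → contributes +48 721 169 mm⁴
  web plate: d = 43.08 mm → contributes +27 260 712 mm⁴
  top plate: d = 186.08 mm → contributes +63 121 318 mm⁴
Total I = 139 103 200 mm⁴.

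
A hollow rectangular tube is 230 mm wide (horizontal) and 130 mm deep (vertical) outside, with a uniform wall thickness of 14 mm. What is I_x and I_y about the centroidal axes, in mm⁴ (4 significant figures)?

Split into non-overlapping primitives; take the origin at the lower-left of the bounding box.
Outer rectangle: 230 × 130, A = 29 900 mm², y = 65 mm, Ī = 42 109 167 mm⁴.
Inner void (subtracted): 202 × 102, A = 20 604 mm², y = 65 mm, Ī = 17 863 668 mm⁴.
By symmetry the centroid is at mid-height, ȳ = 65 mm.
All pieces are centred on the centroidal x-axis, so I = ΣĪ (holes subtracted) = 24 245 499 mm⁴.
Repeating about the centroidal y-axis gives I_y = 61 748 699 mm⁴.

I_x ≈ 2.425 × 10⁷ mm⁴, I_y ≈ 6.175 × 10⁷ mm⁴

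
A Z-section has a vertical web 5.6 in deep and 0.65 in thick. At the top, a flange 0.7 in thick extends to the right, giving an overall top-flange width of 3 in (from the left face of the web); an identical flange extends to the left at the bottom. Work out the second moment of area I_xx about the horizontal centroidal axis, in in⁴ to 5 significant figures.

I_xx ≈ 29.395 in⁴

Decompose the section into non-overlapping parts with the origin at the bottom-left of its bounding rectangle.
Web: 0.65 × 5.6, A = 3.64 in², y = 2.8 in, Ī = 9.512533 in⁴.
Top flange (beyond web): 2.35 × 0.7, A = 1.645 in², y = 5.25 in, Ī = 0.06717083 in⁴.
Bottom flange (beyond web): 2.35 × 0.7, A = 1.645 in², y = 0.35 in, Ī = 0.06717083 in⁴.
Centroid: ȳ = ΣA·y / ΣA = 2.8 in.
Transfer each piece to the horizontal centroidal axis using Ī + A·d² with d = y − 2.8:
  web: d = 0 in → contributes +9.512533 in⁴
  top flange (beyond web): d = 2.45 in → contributes +9.941283 in⁴
  bottom flange (beyond web): d = -2.45 in → contributes +9.941283 in⁴
Total I = 29.3951 in⁴.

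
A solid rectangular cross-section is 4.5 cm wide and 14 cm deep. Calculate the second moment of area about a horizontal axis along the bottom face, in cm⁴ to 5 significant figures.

The section: 4.5 × 14, A = 63 cm², y = 7 cm, Ī = 1 029 cm⁴.
Transfer it to a horizontal axis along the bottom face using Ī + A·d² with d = y − 0:
  the section: d = 7 cm → contributes +4 116 cm⁴
Total I = 4 116 cm⁴.

I_base ≈ 4116.0 cm⁴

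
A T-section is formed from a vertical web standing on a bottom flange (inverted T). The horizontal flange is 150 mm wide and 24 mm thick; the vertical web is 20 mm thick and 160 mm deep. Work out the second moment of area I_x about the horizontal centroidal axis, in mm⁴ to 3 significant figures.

Break the section into simple shapes (no overlaps), measuring from the bottom-left corner of the bounding box.
Flange: 150 × 24, A = 3 600 mm², y = 12 mm, Ī = 172 800 mm⁴.
Web: 20 × 160, A = 3 200 mm², y = 104 mm, Ī = 6 826 667 mm⁴.
Centroid: ȳ = ΣA·y / ΣA = 55.294 mm.
Transfer each piece to the horizontal centroidal axis using Ī + A·d² with d = y − 55.294:
  flange: d = -43.294 mm → contributes +6 920 570 mm⁴
  web: d = 48.706 mm → contributes +14 417 908 mm⁴
Total I = 21 338 478 mm⁴.

I_x ≈ 2.13 × 10⁷ mm⁴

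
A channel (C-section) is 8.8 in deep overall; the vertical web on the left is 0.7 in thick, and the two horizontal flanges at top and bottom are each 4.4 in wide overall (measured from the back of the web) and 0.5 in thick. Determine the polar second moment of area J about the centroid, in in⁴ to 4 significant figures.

J ≈ 119.2 in⁴

Treat the section as a set of non-overlapping primitives; coordinates are from the bounding-box lower-left.
Web: 0.7 × 8.8, A = 6.16 in², y = 4.4 in, Ī = 39.7525 in⁴.
Top flange (beyond web): 3.7 × 0.5, A = 1.85 in², y = 8.55 in, Ī = 0.0385417 in⁴.
Bottom flange (beyond web): 3.7 × 0.5, A = 1.85 in², y = 0.25 in, Ī = 0.0385417 in⁴.
By symmetry the centroid is at mid-height, ȳ = 4.4 in.
Transfer each piece to the centroidal x-axis using Ī + A·d² with d = y − 4.4:
  web: d = 0 in → contributes +39.7525 in⁴
  top flange (beyond web): d = 4.15 in → contributes +31.9002 in⁴
  bottom flange (beyond web): d = -4.15 in → contributes +31.9002 in⁴
Total I = 103.553 in⁴.
For the y-axis: x̄ = 1.17556 in.
Repeating about the centroidal y-axis gives I_y = 15.6606 in⁴.
Polar second moment: J = I_x + I_y = 119.213 in⁴.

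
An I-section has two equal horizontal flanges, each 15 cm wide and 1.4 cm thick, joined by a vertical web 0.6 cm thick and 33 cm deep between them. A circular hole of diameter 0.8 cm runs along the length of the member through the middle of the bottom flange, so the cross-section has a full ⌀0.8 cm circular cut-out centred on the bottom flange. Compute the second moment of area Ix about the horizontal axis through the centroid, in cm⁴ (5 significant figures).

Ix ≈ 1.4079 × 10⁴ cm⁴

Split into non-overlapping primitives; take the origin at the lower-left of the bounding box.
Bottom flange: 15 × 1.4, A = 21 cm², y = 0.7 cm, Ī = 3.43 cm⁴.
Web: 0.6 × 33, A = 19.8 cm², y = 17.9 cm, Ī = 1796.85 cm⁴.
Top flange: 15 × 1.4, A = 21 cm², y = 35.1 cm, Ī = 3.43 cm⁴.
Hole (subtracted): ⌀0.8, A = 0.5026548 cm², y = 0.7 cm, Ī = 0.02010619 cm⁴.
Centroid: ȳ = ΣA·y / ΣA = 18.04104 cm.
Transfer each piece to the horizontal axis through the centroid using Ī + A·d² with d = y − 18.04104:
  bottom flange: d = -17.34104 cm → contributes +6318.378 cm⁴
  web: d = -0.1410447 cm → contributes +1797.244 cm⁴
  top flange: d = 17.05896 cm → contributes +6114.597 cm⁴
  hole: d = -17.34104 cm → contributes −151.1744 cm⁴
Total I = 14079.05 cm⁴.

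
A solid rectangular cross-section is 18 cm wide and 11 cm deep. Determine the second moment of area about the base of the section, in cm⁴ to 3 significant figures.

I_base ≈ 7990 cm⁴

The section: 18 × 11, A = 198 cm², y = 5.5 cm, Ī = 1996.5 cm⁴.
Transfer it to the bottom edge using Ī + A·d² with d = y − 0:
  the section: d = 5.5 cm → contributes +7 986 cm⁴
Total I = 7 986 cm⁴.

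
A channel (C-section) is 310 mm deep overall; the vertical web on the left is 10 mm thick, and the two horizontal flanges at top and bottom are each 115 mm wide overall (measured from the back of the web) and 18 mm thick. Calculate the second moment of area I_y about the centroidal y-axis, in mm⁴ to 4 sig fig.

Split into non-overlapping primitives; take the origin at the lower-left of the bounding box.
Web: 10 × 310, A = 3 100 mm², x = 5 mm, Ī = 25833.3 mm⁴.
Top flange (beyond web): 105 × 18, A = 1 890 mm², x = 62.5 mm, Ī = 1 736 438 mm⁴.
Bottom flange (beyond web): 105 × 18, A = 1 890 mm², x = 62.5 mm, Ī = 1 736 438 mm⁴.
Centroid: x̄ = ΣA·x / ΣA = 36.5916 mm.
Transfer each piece to the centroidal y-axis using Ī + A·d² with d = x − 36.5916:
  web: d = -31.5916 mm → contributes +3 119 718 mm⁴
  top flange (beyond web): d = 25.9084 mm → contributes +3 005 094 mm⁴
  bottom flange (beyond web): d = 25.9084 mm → contributes +3 005 094 mm⁴
Total I = 9 129 906 mm⁴.

I_y ≈ 9.130 × 10⁶ mm⁴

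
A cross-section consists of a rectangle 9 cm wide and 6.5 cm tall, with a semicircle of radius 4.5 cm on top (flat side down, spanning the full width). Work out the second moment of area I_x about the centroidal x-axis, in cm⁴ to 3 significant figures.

I_x ≈ 800 cm⁴

Decompose the section into non-overlapping parts with the origin at the bottom-left of its bounding rectangle.
Rectangular body: 9 × 6.5, A = 58.5 cm², y = 3.25 cm, Ī = 205.97 cm⁴.
Semicircular cap: semicircle r = 4.5, A = 31.809 cm², y = 8.4099 cm, Ī = 45.007 cm⁴.
Centroid: ȳ = ΣA·y / ΣA = 5.0674 cm.
Transfer each piece to the centroidal x-axis using Ī + A·d² with d = y − 5.0674:
  rectangular body: d = -1.8174 cm → contributes +399.19 cm⁴
  semicircular cap: d = 3.3424 cm → contributes +400.37 cm⁴
Total I = 799.57 cm⁴.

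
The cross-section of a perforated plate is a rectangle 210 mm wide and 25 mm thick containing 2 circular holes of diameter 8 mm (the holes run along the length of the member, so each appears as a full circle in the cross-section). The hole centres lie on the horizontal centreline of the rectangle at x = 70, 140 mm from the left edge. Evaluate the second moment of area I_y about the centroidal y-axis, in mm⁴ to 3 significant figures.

I_y ≈ 1.92 × 10⁷ mm⁴

Split into non-overlapping primitives; take the origin at the lower-left of the bounding box.
Plate: 210 × 25, A = 5 250 mm², x = 105 mm, Ī = 19 293 750 mm⁴.
Hole 1 (subtracted): ⌀8, A = 50.265 mm², x = 70 mm, Ī = 201.06 mm⁴.
Hole 2 (subtracted): ⌀8, A = 50.265 mm², x = 140 mm, Ī = 201.06 mm⁴.
By symmetry the centroid is at mid-width, x̄ = 105 mm.
Transfer each piece to the centroidal y-axis using Ī + A·d² with d = x − 105:
  plate: d = 0 mm → contributes +19 293 750 mm⁴
  hole 1: d = -35 mm → contributes −61 776 mm⁴
  hole 2: d = 35 mm → contributes −61 776 mm⁴
Total I = 19 170 197 mm⁴.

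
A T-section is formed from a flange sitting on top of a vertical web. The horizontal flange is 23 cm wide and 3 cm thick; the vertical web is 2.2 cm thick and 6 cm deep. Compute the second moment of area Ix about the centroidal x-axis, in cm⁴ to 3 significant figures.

Split into non-overlapping primitives; take the origin at the lower-left of the bounding box.
Flange: 23 × 3, A = 69 cm², y = 7.5 cm, Ī = 51.75 cm⁴.
Web: 2.2 × 6, A = 13.2 cm², y = 3 cm, Ī = 39.6 cm⁴.
Centroid: ȳ = ΣA·y / ΣA = 6.7774 cm.
Transfer each piece to the centroidal x-axis using Ī + A·d² with d = y − 6.7774:
  flange: d = 0.72263 cm → contributes +87.781 cm⁴
  web: d = -3.7774 cm → contributes +227.94 cm⁴
Total I = 315.73 cm⁴.

Ix ≈ 316 cm⁴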